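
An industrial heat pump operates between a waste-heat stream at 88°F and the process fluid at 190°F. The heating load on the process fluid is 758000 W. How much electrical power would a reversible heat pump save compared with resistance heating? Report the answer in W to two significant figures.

640000 W

In absolute terms T_C = 304.26 K and T_H = 360.93 K, so ΔT = 56.67 K.
COP_Carnot = T_H/ΔT = 360.93/56.67 = 6.369.
Resistance heating needs Ẇ_res = Q̇_H = 758000 W; the reversible heat pump needs only Ẇ_hp = Q̇_H/COP = 119000 W.
Saving = 758000 − 119000 = 639000 W.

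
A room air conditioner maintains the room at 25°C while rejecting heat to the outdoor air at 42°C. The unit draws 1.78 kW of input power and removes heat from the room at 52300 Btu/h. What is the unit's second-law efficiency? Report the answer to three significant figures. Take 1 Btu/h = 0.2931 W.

Converting, Q̇_C = 52300 Btu/h = 15.33 kW, so COP_actual = Q̇_C/Ẇ = 15.33/1.780 = 8.612.
In absolute terms T_C = 298.15 K and T_H = 315.15 K, so ΔT = 17.00 K.
COP_Carnot = T_C/ΔT = 298.15/17.00 = 17.54.
η_II = COP_actual/COP_Carnot = 8.612/17.54 = 0.4910.

0.491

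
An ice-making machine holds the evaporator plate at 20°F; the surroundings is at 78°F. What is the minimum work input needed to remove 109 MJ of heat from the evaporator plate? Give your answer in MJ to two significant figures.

13 MJ

In absolute terms T_C = 266.48 K and T_H = 298.71 K, so ΔT = 32.22 K.
The reversible limit is COP_R = T_C/ΔT = 8.270, so W_min = Q_C/COP = Q_C·ΔT/T_C.
W_min = 109.0 × 32.22/266.48 = 13.18 MJ.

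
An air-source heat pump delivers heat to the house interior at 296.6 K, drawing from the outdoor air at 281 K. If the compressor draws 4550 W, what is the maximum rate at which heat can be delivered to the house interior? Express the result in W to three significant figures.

86500 W

The reservoir spacing is ΔT = 296.6 − 281 = 15.60 K.
COP_Carnot = T_H/ΔT = 296.60/15.60 = 19.01.
Q̇_max = COP_Carnot × Ẇ = 19.01 × 4550 W = 86510 W.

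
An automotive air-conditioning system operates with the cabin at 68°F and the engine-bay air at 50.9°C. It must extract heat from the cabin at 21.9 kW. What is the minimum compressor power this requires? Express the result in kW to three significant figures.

In absolute terms T_C = 293.15 K and T_H = 324.05 K, so ΔT = 30.90 K.
COP_Carnot = T_C/ΔT = 293.15/30.90 = 9.487.
Ẇ_min = Q̇/COP_Carnot = 21.90/9.487 = 2.308 kW.

2.31 kW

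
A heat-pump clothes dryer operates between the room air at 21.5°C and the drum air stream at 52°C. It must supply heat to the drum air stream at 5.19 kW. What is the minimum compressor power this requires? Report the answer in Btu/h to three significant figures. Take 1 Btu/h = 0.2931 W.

In absolute terms T_C = 294.65 K and T_H = 325.15 K, so ΔT = 30.50 K.
COP_Carnot = T_H/ΔT = 325.15/30.50 = 10.66.
Ẇ_min = Q̇/COP_Carnot = 5.190/10.66 = 0.4868 kW = 1661 Btu/h.

1660 Btu/h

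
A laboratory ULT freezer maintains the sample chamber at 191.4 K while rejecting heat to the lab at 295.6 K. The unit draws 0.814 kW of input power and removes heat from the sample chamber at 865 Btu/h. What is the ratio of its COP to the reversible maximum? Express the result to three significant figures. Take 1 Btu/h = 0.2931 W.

Converting, Q̇_C = 865.0 Btu/h = 0.2535 kW, so COP_actual = Q̇_C/Ẇ = 0.2535/0.8140 = 0.3115.
The reservoir spacing is ΔT = 295.6 − 191.4 = 104.2 K.
COP_Carnot = T_C/ΔT = 191.40/104.2 = 1.837.
η_II = COP_actual/COP_Carnot = 0.3115/1.837 = 0.1696.

0.170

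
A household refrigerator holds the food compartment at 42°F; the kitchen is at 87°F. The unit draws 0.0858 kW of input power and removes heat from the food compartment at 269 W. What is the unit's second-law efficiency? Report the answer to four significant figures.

Converting, Q̇_C = 269.0 W = 0.2690 kW, so COP_actual = Q̇_C/Ẇ = 0.2690/0.08580 = 3.135.
In absolute terms T_C = 278.71 K and T_H = 303.71 K, so ΔT = 25.00 K.
COP_Carnot = T_C/ΔT = 278.71/25.00 = 11.15.
η_II = COP_actual/COP_Carnot = 3.135/11.15 = 0.2812.

0.2812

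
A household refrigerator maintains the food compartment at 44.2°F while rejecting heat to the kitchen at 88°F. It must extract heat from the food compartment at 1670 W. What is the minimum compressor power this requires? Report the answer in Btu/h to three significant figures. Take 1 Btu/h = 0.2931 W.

In absolute terms T_C = 279.93 K and T_H = 304.26 K, so ΔT = 24.33 K.
COP_Carnot = T_C/ΔT = 279.93/24.33 = 11.50.
Ẇ_min = Q̇/COP_Carnot = 1670/11.50 = 145.2 W = 495.3 Btu/h.

495 Btu/h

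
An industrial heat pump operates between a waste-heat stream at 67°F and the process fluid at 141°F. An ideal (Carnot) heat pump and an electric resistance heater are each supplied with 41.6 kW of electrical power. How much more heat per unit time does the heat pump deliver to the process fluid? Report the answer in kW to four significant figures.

296.1 kW

In absolute terms T_C = 292.59 K and T_H = 333.71 K, so ΔT = 41.11 K.
COP_Carnot = T_H/ΔT = 333.71/41.11 = 8.117.
The heat pump delivers Q̇_H = COP × Ẇ = 337.7 kW; the resistance heater delivers Ẇ = 41.60 kW.
Extra = (COP − 1)·Ẇ = 296.1 kW.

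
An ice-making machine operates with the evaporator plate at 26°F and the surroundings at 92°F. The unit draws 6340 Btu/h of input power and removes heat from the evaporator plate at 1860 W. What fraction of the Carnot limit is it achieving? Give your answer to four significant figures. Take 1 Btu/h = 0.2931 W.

Converting, Q̇_C = 1860 W = 6346 Btu/h, so COP_actual = Q̇_C/Ẇ = 6346/6340 = 1.001.
In absolute terms T_C = 269.82 K and T_H = 306.48 K, so ΔT = 36.67 K.
COP_Carnot = T_C/ΔT = 269.82/36.67 = 7.359.
η_II = COP_actual/COP_Carnot = 1.001/7.359 = 0.1360.

0.1360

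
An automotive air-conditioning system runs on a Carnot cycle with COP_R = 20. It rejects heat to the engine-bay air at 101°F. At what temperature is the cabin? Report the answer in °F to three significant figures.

For a Carnot refrigerator COP_R = T_C/(T_H − T_C), so T_C = COP·T_H/(1 + COP).
With T_H = 311.48 K, T_C = 20 × 311.48/21.00 = 296.65 K.
Converting, 296.65 K = 74.30°F.

74.3 °F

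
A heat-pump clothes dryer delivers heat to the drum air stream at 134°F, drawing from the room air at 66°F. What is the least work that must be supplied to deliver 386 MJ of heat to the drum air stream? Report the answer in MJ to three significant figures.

In absolute terms T_C = 292.04 K and T_H = 329.82 K, so ΔT = 37.78 K.
The reversible limit is COP_HP = T_H/ΔT = 8.730, so W_min = Q_H/COP = Q_H·ΔT/T_H.
W_min = 386.0 × 37.78/329.82 = 44.21 MJ.

44.2 MJ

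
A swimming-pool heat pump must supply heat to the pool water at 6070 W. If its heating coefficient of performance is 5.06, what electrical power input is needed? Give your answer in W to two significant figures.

1200 W

Ẇ = Q̇_H/COP_HP = 6070/5.06 = 1200 W.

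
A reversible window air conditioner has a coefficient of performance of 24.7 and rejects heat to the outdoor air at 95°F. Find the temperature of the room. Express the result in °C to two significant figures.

23 °C

For a Carnot refrigerator COP_R = T_C/(T_H − T_C), so T_C = COP·T_H/(1 + COP).
With T_H = 308.15 K, T_C = 24.7 × 308.15/25.70 = 296.16 K.
Converting, 296.16 K = 23.01°C.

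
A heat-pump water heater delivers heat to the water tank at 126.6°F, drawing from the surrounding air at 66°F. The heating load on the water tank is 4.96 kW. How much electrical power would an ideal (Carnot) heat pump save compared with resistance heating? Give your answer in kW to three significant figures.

4.45 kW

In absolute terms T_C = 292.04 K and T_H = 325.71 K, so ΔT = 33.67 K.
COP_Carnot = T_H/ΔT = 325.71/33.67 = 9.674.
Resistance heating needs Ẇ_res = Q̇_H = 4.960 kW; the reversible heat pump needs only Ẇ_hp = Q̇_H/COP = 0.5127 kW.
Saving = 4.960 − 0.5127 = 4.447 kW.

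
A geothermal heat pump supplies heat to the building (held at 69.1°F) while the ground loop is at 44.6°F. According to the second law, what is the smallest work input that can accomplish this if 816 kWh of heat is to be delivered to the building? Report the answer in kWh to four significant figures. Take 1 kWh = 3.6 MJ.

In absolute terms T_C = 280.15 K and T_H = 293.76 K, so ΔT = 13.61 K.
The reversible limit is COP_HP = T_H/ΔT = 21.58, so W_min = Q_H/COP = Q_H·ΔT/T_H.
W_min = 816.0 × 13.61/293.76 = 37.81 kWh.

37.81 kWh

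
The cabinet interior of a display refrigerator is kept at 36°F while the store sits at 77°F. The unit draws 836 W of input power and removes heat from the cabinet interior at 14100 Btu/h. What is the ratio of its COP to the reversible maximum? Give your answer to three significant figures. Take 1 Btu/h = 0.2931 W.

Converting, Q̇_C = 14100 Btu/h = 4133 W, so COP_actual = Q̇_C/Ẇ = 4133/836.0 = 4.943.
In absolute terms T_C = 275.37 K and T_H = 298.15 K, so ΔT = 22.78 K.
COP_Carnot = T_C/ΔT = 275.37/22.78 = 12.09.
η_II = COP_actual/COP_Carnot = 4.943/12.09 = 0.4089.

0.409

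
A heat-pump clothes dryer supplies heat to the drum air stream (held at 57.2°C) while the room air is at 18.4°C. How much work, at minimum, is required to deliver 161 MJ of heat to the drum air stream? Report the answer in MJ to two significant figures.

In absolute terms T_C = 291.55 K and T_H = 330.35 K, so ΔT = 38.80 K.
The reversible limit is COP_HP = T_H/ΔT = 8.514, so W_min = Q_H/COP = Q_H·ΔT/T_H.
W_min = 161.0 × 38.80/330.35 = 18.91 MJ.

19 MJ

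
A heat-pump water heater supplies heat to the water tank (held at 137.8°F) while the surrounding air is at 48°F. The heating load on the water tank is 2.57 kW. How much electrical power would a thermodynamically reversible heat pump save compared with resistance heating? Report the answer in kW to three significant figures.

In absolute terms T_C = 282.04 K and T_H = 331.93 K, so ΔT = 49.89 K.
COP_Carnot = T_H/ΔT = 331.93/49.89 = 6.653.
Resistance heating needs Ẇ_res = Q̇_H = 2.570 kW; the reversible heat pump needs only Ẇ_hp = Q̇_H/COP = 0.3863 kW.
Saving = 2.570 − 0.3863 = 2.184 kW.

2.18 kW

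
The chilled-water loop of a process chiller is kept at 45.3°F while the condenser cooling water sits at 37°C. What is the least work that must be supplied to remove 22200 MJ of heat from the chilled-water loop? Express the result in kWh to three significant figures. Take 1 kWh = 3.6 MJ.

In absolute terms T_C = 280.54 K and T_H = 310.15 K, so ΔT = 29.61 K.
The reversible limit is COP_R = T_C/ΔT = 9.474, so W_min = Q_C/COP = Q_C·ΔT/T_C.
W_min = 22200 × 29.61/280.54 = 2343 MJ = 650.9 kWh.

651 kWh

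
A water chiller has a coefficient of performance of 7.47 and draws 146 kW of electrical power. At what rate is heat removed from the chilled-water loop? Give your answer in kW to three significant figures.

Q̇_C = COP × Ẇ = 7.47 × 146.0 = 1091 kW.

1090 kW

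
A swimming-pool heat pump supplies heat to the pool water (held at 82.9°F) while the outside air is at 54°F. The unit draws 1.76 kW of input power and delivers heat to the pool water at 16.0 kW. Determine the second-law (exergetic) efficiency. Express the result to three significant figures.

0.484

COP_actual = Q̇_H/Ẇ = 16.00/1.760 = 9.091.
In absolute terms T_C = 285.37 K and T_H = 301.43 K, so ΔT = 16.06 K.
COP_Carnot = T_H/ΔT = 301.43/16.06 = 18.77.
η_II = COP_actual/COP_Carnot = 9.091/18.77 = 0.4842.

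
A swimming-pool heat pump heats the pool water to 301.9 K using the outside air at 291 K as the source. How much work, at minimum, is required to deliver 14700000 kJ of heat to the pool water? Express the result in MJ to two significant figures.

530 MJ

The reservoir spacing is ΔT = 301.9 − 291 = 10.90 K.
The reversible limit is COP_HP = T_H/ΔT = 27.70, so W_min = Q_H/COP = Q_H·ΔT/T_H.
W_min = 14700000 × 10.90/301.90 = 530700 kJ = 530.7 MJ.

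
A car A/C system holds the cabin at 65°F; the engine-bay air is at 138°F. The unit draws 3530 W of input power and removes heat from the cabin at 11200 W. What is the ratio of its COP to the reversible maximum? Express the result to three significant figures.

COP_actual = Q̇_C/Ẇ = 11200/3530 = 3.173.
In absolute terms T_C = 291.48 K and T_H = 332.04 K, so ΔT = 40.56 K.
COP_Carnot = T_C/ΔT = 291.48/40.56 = 7.187.
η_II = COP_actual/COP_Carnot = 3.173/7.187 = 0.4414.

0.441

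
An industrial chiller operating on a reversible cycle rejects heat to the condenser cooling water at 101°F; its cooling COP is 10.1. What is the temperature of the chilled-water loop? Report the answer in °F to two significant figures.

For a Carnot refrigerator COP_R = T_C/(T_H − T_C), so T_C = COP·T_H/(1 + COP).
With T_H = 311.48 K, T_C = 10.1 × 311.48/11.10 = 283.42 K.
Converting, 283.42 K = 50.49°F.

50 °F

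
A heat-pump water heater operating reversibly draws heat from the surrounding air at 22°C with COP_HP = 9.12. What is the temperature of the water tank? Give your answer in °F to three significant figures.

COP_HP = T_H/(T_H − T_C) rearranges to T_H = COP·T_C/(COP − 1).
With T_C = 295.15 K, T_H = 9.12 × 295.15/8.120 = 331.50 K.
Converting, 331.50 K = 137.03°F.

137 °F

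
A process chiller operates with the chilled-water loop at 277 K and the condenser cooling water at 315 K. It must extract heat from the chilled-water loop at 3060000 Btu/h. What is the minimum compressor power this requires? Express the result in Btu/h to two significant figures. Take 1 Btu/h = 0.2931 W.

The reservoir spacing is ΔT = 315 − 277 = 38.00 K.
COP_Carnot = T_C/ΔT = 277.00/38.00 = 7.289.
Ẇ_min = Q̇/COP_Carnot = 3060000/7.289 = 419800 Btu/h.

420000 Btu/h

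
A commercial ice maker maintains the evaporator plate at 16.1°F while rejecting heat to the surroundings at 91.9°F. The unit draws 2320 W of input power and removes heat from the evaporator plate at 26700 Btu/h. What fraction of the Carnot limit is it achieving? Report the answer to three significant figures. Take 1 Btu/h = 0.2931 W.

Converting, Q̇_C = 26700 Btu/h = 7826 W, so COP_actual = Q̇_C/Ẇ = 7826/2320 = 3.373.
In absolute terms T_C = 264.32 K and T_H = 306.43 K, so ΔT = 42.11 K.
COP_Carnot = T_C/ΔT = 264.32/42.11 = 6.277.
η_II = COP_actual/COP_Carnot = 3.373/6.277 = 0.5374.

0.537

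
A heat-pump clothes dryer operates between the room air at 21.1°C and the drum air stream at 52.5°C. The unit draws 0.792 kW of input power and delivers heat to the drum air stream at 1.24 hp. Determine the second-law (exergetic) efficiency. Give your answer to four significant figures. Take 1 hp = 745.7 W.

Converting, Q̇_H = 1.240 hp = 0.9247 kW, so COP_actual = Q̇_H/Ẇ = 0.9247/0.7920 = 1.168.
In absolute terms T_C = 294.25 K and T_H = 325.65 K, so ΔT = 31.40 K.
COP_Carnot = T_H/ΔT = 325.65/31.40 = 10.37.
η_II = COP_actual/COP_Carnot = 1.168/10.37 = 0.1126.

0.1126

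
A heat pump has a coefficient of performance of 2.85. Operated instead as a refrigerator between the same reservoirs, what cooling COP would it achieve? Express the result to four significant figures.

Since Q_H = Q_C + W for any cycle, COP_R = Q_C/W = Q_H/W − 1.
COP_R = 2.85 − 1 = 1.85.

1.850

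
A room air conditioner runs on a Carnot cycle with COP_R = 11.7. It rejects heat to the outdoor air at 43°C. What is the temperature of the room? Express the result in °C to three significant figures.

For a Carnot refrigerator COP_R = T_C/(T_H − T_C), so T_C = COP·T_H/(1 + COP).
With T_H = 316.15 K, T_C = 11.7 × 316.15/12.70 = 291.26 K.
Converting, 291.26 K = 18.11°C.

18.1 °C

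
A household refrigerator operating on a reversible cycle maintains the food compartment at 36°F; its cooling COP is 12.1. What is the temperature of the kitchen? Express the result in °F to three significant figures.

COP_R = T_C/(T_H − T_C) gives T_H − T_C = T_C/COP.
With T_C = 275.37 K, T_H = 275.37 × (1 + 1/12.1) = 298.13 K.
Converting, 298.13 K = 76.96°F.

77.0 °F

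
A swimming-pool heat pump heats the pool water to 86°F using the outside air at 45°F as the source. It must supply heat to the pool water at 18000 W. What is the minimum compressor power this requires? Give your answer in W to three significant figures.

In absolute terms T_C = 280.37 K and T_H = 303.15 K, so ΔT = 22.78 K.
COP_Carnot = T_H/ΔT = 303.15/22.78 = 13.31.
Ẇ_min = Q̇/COP_Carnot = 18000/13.31 = 1352 W.

1350 W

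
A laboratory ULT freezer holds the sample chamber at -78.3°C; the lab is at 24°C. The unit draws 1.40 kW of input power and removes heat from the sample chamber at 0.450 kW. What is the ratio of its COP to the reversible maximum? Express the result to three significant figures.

COP_actual = Q̇_C/Ẇ = 0.4500/1.400 = 0.3214.
In absolute terms T_C = 194.85 K and T_H = 297.15 K, so ΔT = 102.3 K.
COP_Carnot = T_C/ΔT = 194.85/102.3 = 1.905.
η_II = COP_actual/COP_Carnot = 0.3214/1.905 = 0.1688.

0.169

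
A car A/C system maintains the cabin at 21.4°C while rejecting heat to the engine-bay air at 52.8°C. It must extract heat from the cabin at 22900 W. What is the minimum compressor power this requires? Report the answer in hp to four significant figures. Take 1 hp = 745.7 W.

3.274 hp

In absolute terms T_C = 294.55 K and T_H = 325.95 K, so ΔT = 31.40 K.
COP_Carnot = T_C/ΔT = 294.55/31.40 = 9.381.
Ẇ_min = Q̇/COP_Carnot = 22900/9.381 = 2441 W = 3.274 hp.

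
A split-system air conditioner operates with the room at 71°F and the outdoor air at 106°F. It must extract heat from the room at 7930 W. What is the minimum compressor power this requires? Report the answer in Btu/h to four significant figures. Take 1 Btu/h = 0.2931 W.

In absolute terms T_C = 294.82 K and T_H = 314.26 K, so ΔT = 19.44 K.
COP_Carnot = T_C/ΔT = 294.82/19.44 = 15.16.
Ẇ_min = Q̇/COP_Carnot = 7930/15.16 = 523.0 W = 1784 Btu/h.

1784 Btu/h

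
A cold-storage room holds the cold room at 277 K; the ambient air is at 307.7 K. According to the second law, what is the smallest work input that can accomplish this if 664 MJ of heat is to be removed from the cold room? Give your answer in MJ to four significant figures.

The reservoir spacing is ΔT = 307.7 − 277 = 30.70 K.
The reversible limit is COP_R = T_C/ΔT = 9.023, so W_min = Q_C/COP = Q_C·ΔT/T_C.
W_min = 664.0 × 30.70/277.00 = 73.59 MJ.

73.59 MJ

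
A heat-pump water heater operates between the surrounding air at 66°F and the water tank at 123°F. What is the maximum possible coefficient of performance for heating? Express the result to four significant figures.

10.22

In absolute terms T_C = 292.04 K and T_H = 323.71 K, so ΔT = 31.67 K.
For a reversible cycle, COP_Carnot = T_H/ΔT = 323.71/31.67 = 10.22.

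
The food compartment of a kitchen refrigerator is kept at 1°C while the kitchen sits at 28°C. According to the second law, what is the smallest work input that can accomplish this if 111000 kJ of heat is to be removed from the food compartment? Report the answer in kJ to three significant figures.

In absolute terms T_C = 274.15 K and T_H = 301.15 K, so ΔT = 27.00 K.
The reversible limit is COP_R = T_C/ΔT = 10.15, so W_min = Q_C/COP = Q_C·ΔT/T_C.
W_min = 111000 × 27.00/274.15 = 10930 kJ.

10900 kJ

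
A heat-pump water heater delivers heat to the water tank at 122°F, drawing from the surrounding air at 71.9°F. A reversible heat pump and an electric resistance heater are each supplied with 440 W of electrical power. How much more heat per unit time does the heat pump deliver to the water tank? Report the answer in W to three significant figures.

In absolute terms T_C = 295.32 K and T_H = 323.15 K, so ΔT = 27.83 K.
COP_Carnot = T_H/ΔT = 323.15/27.83 = 11.61.
The heat pump delivers Q̇_H = COP × Ẇ = 5108 W; the resistance heater delivers Ẇ = 440.0 W.
Extra = (COP − 1)·Ẇ = 4668 W.

4670 W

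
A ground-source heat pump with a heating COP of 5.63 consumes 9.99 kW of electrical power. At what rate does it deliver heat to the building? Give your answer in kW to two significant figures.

Q̇_H = COP_HP × Ẇ = 5.63 × 9.990 = 56.24 kW.

56 kW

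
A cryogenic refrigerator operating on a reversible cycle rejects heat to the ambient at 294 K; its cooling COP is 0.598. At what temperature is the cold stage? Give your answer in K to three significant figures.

For a Carnot refrigerator COP_R = T_C/(T_H − T_C), so T_C = COP·T_H/(1 + COP).
With T_H = 294.00 K, T_C = 0.598 × 294.00/1.598 = 110.02 K.

110 K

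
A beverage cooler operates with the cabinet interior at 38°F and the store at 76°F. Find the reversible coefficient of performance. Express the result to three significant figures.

13.1

In absolute terms T_C = 276.48 K and T_H = 297.59 K, so ΔT = 21.11 K.
For a reversible cycle, COP_Carnot = T_C/ΔT = 276.48/21.11 = 13.10.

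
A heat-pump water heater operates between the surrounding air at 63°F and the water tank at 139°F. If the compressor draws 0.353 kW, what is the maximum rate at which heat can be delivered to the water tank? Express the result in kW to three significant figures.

2.78 kW

In absolute terms T_C = 290.37 K and T_H = 332.59 K, so ΔT = 42.22 K.
COP_Carnot = T_H/ΔT = 332.59/42.22 = 7.877.
Q̇_max = COP_Carnot × Ẇ = 7.877 × 0.3530 kW = 2.781 kW.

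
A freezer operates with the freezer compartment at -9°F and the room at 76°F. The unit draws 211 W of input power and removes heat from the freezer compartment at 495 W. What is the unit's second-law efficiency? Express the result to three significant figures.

0.442

COP_actual = Q̇_C/Ẇ = 495.0/211.0 = 2.346.
In absolute terms T_C = 250.37 K and T_H = 297.59 K, so ΔT = 47.22 K.
COP_Carnot = T_C/ΔT = 250.37/47.22 = 5.302.
η_II = COP_actual/COP_Carnot = 2.346/5.302 = 0.4425.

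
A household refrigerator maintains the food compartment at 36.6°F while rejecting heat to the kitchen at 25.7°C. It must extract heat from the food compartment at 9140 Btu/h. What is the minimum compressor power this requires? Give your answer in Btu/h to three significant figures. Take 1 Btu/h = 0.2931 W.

In absolute terms T_C = 275.71 K and T_H = 298.85 K, so ΔT = 23.14 K.
COP_Carnot = T_C/ΔT = 275.71/23.14 = 11.91.
Ẇ_min = Q̇/COP_Carnot = 9140/11.91 = 767.3 Btu/h.

767 Btu/h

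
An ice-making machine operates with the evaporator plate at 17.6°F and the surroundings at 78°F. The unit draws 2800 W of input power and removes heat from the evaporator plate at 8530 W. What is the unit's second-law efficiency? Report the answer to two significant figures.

0.39

COP_actual = Q̇_C/Ẇ = 8530/2800 = 3.046.
In absolute terms T_C = 265.15 K and T_H = 298.71 K, so ΔT = 33.56 K.
COP_Carnot = T_C/ΔT = 265.15/33.56 = 7.902.
η_II = COP_actual/COP_Carnot = 3.046/7.902 = 0.3855.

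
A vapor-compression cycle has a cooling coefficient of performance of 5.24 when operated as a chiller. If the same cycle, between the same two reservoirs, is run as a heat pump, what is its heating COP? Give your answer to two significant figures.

6.2

The first law on one cycle gives Q_H = Q_C + W, so Q_H/W = Q_C/W + 1.
COP_HP = COP_R + 1 = 5.24 + 1 = 6.24.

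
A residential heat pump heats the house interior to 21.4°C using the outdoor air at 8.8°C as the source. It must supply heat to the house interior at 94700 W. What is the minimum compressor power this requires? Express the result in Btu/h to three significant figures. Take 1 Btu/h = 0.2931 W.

13800 Btu/h

In absolute terms T_C = 281.95 K and T_H = 294.55 K, so ΔT = 12.60 K.
COP_Carnot = T_H/ΔT = 294.55/12.60 = 23.38.
Ẇ_min = Q̇/COP_Carnot = 94700/23.38 = 4051 W = 13820 Btu/h.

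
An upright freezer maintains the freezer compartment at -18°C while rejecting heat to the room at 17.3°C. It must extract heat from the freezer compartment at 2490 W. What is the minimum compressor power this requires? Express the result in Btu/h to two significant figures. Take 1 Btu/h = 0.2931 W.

In absolute terms T_C = 255.15 K and T_H = 290.45 K, so ΔT = 35.30 K.
COP_Carnot = T_C/ΔT = 255.15/35.30 = 7.228.
Ẇ_min = Q̇/COP_Carnot = 2490/7.228 = 344.5 W = 1175 Btu/h.

1200 Btu/h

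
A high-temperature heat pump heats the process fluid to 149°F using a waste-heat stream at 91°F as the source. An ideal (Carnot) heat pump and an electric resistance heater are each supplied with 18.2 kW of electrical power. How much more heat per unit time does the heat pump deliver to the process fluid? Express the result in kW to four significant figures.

172.8 kW

In absolute terms T_C = 305.93 K and T_H = 338.15 K, so ΔT = 32.22 K.
COP_Carnot = T_H/ΔT = 338.15/32.22 = 10.49.
The heat pump delivers Q̇_H = COP × Ẇ = 191.0 kW; the resistance heater delivers Ẇ = 18.20 kW.
Extra = (COP − 1)·Ẇ = 172.8 kW.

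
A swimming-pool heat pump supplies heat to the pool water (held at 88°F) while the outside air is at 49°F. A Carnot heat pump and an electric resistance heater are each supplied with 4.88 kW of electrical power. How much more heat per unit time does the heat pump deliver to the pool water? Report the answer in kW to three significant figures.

In absolute terms T_C = 282.59 K and T_H = 304.26 K, so ΔT = 21.67 K.
COP_Carnot = T_H/ΔT = 304.26/21.67 = 14.04.
The heat pump delivers Q̇_H = COP × Ẇ = 68.53 kW; the resistance heater delivers Ẇ = 4.880 kW.
Extra = (COP − 1)·Ẇ = 63.65 kW.

63.6 kW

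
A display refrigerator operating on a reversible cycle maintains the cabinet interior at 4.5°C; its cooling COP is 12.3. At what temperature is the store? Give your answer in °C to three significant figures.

COP_R = T_C/(T_H − T_C) gives T_H − T_C = T_C/COP.
With T_C = 277.65 K, T_H = 277.65 × (1 + 1/12.3) = 300.22 K.
Converting, 300.22 K = 27.07°C.

27.1 °C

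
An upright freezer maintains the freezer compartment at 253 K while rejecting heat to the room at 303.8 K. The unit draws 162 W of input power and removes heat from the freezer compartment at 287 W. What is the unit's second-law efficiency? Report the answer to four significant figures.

COP_actual = Q̇_C/Ẇ = 287.0/162.0 = 1.772.
The reservoir spacing is ΔT = 303.8 − 253 = 50.80 K.
COP_Carnot = T_C/ΔT = 253.00/50.80 = 4.980.
η_II = COP_actual/COP_Carnot = 1.772/4.980 = 0.3557.

0.3557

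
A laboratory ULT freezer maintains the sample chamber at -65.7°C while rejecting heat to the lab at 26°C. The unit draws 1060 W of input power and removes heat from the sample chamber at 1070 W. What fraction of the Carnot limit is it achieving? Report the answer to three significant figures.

0.446

COP_actual = Q̇_C/Ẇ = 1070/1060 = 1.009.
In absolute terms T_C = 207.45 K and T_H = 299.15 K, so ΔT = 91.70 K.
COP_Carnot = T_C/ΔT = 207.45/91.70 = 2.262.
η_II = COP_actual/COP_Carnot = 1.009/2.262 = 0.4462.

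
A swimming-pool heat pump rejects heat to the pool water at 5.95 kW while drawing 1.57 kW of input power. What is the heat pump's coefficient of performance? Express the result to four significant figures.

3.790

The first law gives Q̇_H = Q̇_C + Ẇ, so the three rates are Q̇_C = 4.380, Q̇_H = 5.950, Ẇ = 1.570 kW.
COP_HP = Q̇_H/Ẇ = 5.950/1.570 = 3.790.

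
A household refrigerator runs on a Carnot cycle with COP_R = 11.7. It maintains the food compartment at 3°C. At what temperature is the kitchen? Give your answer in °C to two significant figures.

27 °C

COP_R = T_C/(T_H − T_C) gives T_H − T_C = T_C/COP.
With T_C = 276.15 K, T_H = 276.15 × (1 + 1/11.7) = 299.75 K.
Converting, 299.75 K = 26.60°C.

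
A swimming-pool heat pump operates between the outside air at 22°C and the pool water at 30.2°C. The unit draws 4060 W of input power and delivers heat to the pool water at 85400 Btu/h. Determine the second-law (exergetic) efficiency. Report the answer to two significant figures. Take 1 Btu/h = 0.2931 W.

Converting, Q̇_H = 85400 Btu/h = 25030 W, so COP_actual = Q̇_H/Ẇ = 25030/4060 = 6.165.
In absolute terms T_C = 295.15 K and T_H = 303.35 K, so ΔT = 8.200 K.
COP_Carnot = T_H/ΔT = 303.35/8.200 = 36.99.
η_II = COP_actual/COP_Carnot = 6.165/36.99 = 0.1667.

0.17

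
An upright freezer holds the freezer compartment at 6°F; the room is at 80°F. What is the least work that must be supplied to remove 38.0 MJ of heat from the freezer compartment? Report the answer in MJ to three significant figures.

In absolute terms T_C = 258.71 K and T_H = 299.82 K, so ΔT = 41.11 K.
The reversible limit is COP_R = T_C/ΔT = 6.293, so W_min = Q_C/COP = Q_C·ΔT/T_C.
W_min = 38.00 × 41.11/258.71 = 6.039 MJ.

6.04 MJ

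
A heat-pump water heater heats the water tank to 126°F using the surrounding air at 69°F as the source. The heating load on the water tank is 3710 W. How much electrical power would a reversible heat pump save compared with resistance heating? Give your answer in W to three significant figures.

In absolute terms T_C = 293.71 K and T_H = 325.37 K, so ΔT = 31.67 K.
COP_Carnot = T_H/ΔT = 325.37/31.67 = 10.27.
Resistance heating needs Ẇ_res = Q̇_H = 3710 W; the reversible heat pump needs only Ẇ_hp = Q̇_H/COP = 361.1 W.
Saving = 3710 − 361.1 = 3349 W.

3350 W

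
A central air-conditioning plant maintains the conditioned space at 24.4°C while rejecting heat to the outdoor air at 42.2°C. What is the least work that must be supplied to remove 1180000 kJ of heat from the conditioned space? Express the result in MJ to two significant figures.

71 MJ

In absolute terms T_C = 297.55 K and T_H = 315.35 K, so ΔT = 17.80 K.
The reversible limit is COP_R = T_C/ΔT = 16.72, so W_min = Q_C/COP = Q_C·ΔT/T_C.
W_min = 1180000 × 17.80/297.55 = 70590 kJ = 70.59 MJ.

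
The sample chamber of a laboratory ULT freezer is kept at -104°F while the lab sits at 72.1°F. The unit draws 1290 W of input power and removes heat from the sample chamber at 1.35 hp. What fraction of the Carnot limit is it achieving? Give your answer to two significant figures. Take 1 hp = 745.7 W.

0.39

Converting, Q̇_C = 1.350 hp = 1007 W, so COP_actual = Q̇_C/Ẇ = 1007/1290 = 0.7804.
In absolute terms T_C = 197.59 K and T_H = 295.43 K, so ΔT = 97.83 K.
COP_Carnot = T_C/ΔT = 197.59/97.83 = 2.020.
η_II = COP_actual/COP_Carnot = 0.7804/2.020 = 0.3864.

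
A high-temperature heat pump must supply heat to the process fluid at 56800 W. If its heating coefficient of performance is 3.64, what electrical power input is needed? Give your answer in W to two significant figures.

Ẇ = Q̇_H/COP_HP = 56800/3.64 = 15600 W.

16000 W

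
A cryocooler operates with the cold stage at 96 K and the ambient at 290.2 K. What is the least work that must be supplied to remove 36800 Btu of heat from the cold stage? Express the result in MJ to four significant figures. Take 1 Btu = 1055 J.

The reservoir spacing is ΔT = 290.2 − 96 = 194.2 K.
The reversible limit is COP_R = T_C/ΔT = 0.4943, so W_min = Q_C/COP = Q_C·ΔT/T_C.
W_min = 36800 × 194.2/96.00 = 74440 Btu = 78.54 MJ.

78.54 MJ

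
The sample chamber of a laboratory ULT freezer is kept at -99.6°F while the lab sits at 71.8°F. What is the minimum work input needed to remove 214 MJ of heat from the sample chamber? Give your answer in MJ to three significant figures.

102 MJ

In absolute terms T_C = 200.04 K and T_H = 295.26 K, so ΔT = 95.22 K.
The reversible limit is COP_R = T_C/ΔT = 2.101, so W_min = Q_C/COP = Q_C·ΔT/T_C.
W_min = 214.0 × 95.22/200.04 = 101.9 MJ.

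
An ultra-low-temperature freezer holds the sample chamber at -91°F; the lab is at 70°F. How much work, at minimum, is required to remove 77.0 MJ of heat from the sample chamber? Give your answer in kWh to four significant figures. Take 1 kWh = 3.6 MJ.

In absolute terms T_C = 204.82 K and T_H = 294.26 K, so ΔT = 89.44 K.
The reversible limit is COP_R = T_C/ΔT = 2.290, so W_min = Q_C/COP = Q_C·ΔT/T_C.
W_min = 77.00 × 89.44/204.82 = 33.63 MJ = 9.341 kWh.

9.341 kWh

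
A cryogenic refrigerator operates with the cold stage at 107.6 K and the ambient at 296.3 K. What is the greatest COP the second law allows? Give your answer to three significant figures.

The reservoir spacing is ΔT = 296.3 − 107.6 = 188.7 K.
For a reversible cycle, COP_Carnot = T_C/ΔT = 107.60/188.7 = 0.5702.

0.570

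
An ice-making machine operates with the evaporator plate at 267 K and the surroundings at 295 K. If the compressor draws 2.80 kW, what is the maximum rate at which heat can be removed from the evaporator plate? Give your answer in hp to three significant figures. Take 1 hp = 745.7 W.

35.8 hp

The reservoir spacing is ΔT = 295 − 267 = 28.00 K.
COP_Carnot = T_C/ΔT = 267.00/28.00 = 9.536.
Q̇_max = COP_Carnot × Ẇ = 9.536 × 2.800 kW = 26.70 kW = 35.81 hp.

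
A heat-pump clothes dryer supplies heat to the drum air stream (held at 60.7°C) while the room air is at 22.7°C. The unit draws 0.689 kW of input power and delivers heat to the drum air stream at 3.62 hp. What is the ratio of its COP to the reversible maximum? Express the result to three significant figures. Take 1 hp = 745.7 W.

Converting, Q̇_H = 3.620 hp = 2.699 kW, so COP_actual = Q̇_H/Ẇ = 2.699/0.6890 = 3.918.
In absolute terms T_C = 295.85 K and T_H = 333.85 K, so ΔT = 38.00 K.
COP_Carnot = T_H/ΔT = 333.85/38.00 = 8.786.
η_II = COP_actual/COP_Carnot = 3.918/8.786 = 0.4459.

0.446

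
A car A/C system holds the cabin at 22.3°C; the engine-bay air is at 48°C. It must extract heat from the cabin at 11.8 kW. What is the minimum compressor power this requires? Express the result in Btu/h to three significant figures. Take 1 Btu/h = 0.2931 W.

3500 Btu/h

In absolute terms T_C = 295.45 K and T_H = 321.15 K, so ΔT = 25.70 K.
COP_Carnot = T_C/ΔT = 295.45/25.70 = 11.50.
Ẇ_min = Q̇/COP_Carnot = 11.80/11.50 = 1.026 kW = 3502 Btu/h.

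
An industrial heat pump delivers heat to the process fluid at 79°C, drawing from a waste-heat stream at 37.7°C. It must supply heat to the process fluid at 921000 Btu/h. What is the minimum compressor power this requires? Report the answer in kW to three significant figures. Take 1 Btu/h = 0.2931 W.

In absolute terms T_C = 310.85 K and T_H = 352.15 K, so ΔT = 41.30 K.
COP_Carnot = T_H/ΔT = 352.15/41.30 = 8.527.
Ẇ_min = Q̇/COP_Carnot = 921000/8.527 = 108000 Btu/h = 31.66 kW.

31.7 kW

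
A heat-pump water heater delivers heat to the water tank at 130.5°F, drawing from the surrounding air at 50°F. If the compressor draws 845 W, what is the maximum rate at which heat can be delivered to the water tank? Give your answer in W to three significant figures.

In absolute terms T_C = 283.15 K and T_H = 327.87 K, so ΔT = 44.72 K.
COP_Carnot = T_H/ΔT = 327.87/44.72 = 7.331.
Q̇_max = COP_Carnot × Ẇ = 7.331 × 845.0 W = 6195 W.

6190 W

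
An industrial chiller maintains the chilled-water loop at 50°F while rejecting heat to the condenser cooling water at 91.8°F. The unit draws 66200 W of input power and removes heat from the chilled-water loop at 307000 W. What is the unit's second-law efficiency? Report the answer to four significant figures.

COP_actual = Q̇_C/Ẇ = 307000/66200 = 4.637.
In absolute terms T_C = 283.15 K and T_H = 306.37 K, so ΔT = 23.22 K.
COP_Carnot = T_C/ΔT = 283.15/23.22 = 12.19.
η_II = COP_actual/COP_Carnot = 4.637/12.19 = 0.3803.

0.3803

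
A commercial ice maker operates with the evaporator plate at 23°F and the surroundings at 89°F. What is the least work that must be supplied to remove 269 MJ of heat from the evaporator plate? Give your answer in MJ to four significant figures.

36.78 MJ

In absolute terms T_C = 268.15 K and T_H = 304.82 K, so ΔT = 36.67 K.
The reversible limit is COP_R = T_C/ΔT = 7.313, so W_min = Q_C/COP = Q_C·ΔT/T_C.
W_min = 269.0 × 36.67/268.15 = 36.78 MJ.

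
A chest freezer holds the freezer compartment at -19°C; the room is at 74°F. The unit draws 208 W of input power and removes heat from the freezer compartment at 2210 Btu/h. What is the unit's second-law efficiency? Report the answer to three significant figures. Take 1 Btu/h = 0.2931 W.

Converting, Q̇_C = 2210 Btu/h = 647.8 W, so COP_actual = Q̇_C/Ẇ = 647.8/208.0 = 3.114.
In absolute terms T_C = 254.15 K and T_H = 296.48 K, so ΔT = 42.33 K.
COP_Carnot = T_C/ΔT = 254.15/42.33 = 6.004.
η_II = COP_actual/COP_Carnot = 3.114/6.004 = 0.5187.

0.519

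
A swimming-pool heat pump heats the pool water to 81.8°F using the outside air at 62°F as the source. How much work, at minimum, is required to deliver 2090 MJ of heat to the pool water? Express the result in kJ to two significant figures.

76000 kJ

In absolute terms T_C = 289.82 K and T_H = 300.82 K, so ΔT = 11.00 K.
The reversible limit is COP_HP = T_H/ΔT = 27.35, so W_min = Q_H/COP = Q_H·ΔT/T_H.
W_min = 2090 × 11.00/300.82 = 76.43 MJ = 76430 kJ.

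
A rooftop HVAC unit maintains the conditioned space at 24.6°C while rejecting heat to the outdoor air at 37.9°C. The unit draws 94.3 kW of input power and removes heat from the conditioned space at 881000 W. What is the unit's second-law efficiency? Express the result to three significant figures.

Converting, Q̇_C = 881000 W = 881.0 kW, so COP_actual = Q̇_C/Ẇ = 881.0/94.30 = 9.343.
In absolute terms T_C = 297.75 K and T_H = 311.05 K, so ΔT = 13.30 K.
COP_Carnot = T_C/ΔT = 297.75/13.30 = 22.39.
η_II = COP_actual/COP_Carnot = 9.343/22.39 = 0.4173.

0.417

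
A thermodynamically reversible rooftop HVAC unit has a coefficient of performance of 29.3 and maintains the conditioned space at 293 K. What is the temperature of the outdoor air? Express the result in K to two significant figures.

300 K

COP_R = T_C/(T_H − T_C) gives T_H − T_C = T_C/COP.
With T_C = 293.00 K, T_H = 293.00 × (1 + 1/29.3) = 303.00 K.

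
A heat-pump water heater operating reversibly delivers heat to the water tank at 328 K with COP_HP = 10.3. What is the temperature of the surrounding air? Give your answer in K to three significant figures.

296 K

COP_HP = T_H/(T_H − T_C) gives T_H − T_C = T_H/COP.
With T_H = 328.00 K, T_C = 328.00 × (1 − 1/10.3) = 296.16 K.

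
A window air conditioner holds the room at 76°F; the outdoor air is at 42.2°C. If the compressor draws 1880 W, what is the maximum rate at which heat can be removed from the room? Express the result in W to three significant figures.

31500 W

In absolute terms T_C = 297.59 K and T_H = 315.35 K, so ΔT = 17.76 K.
COP_Carnot = T_C/ΔT = 297.59/17.76 = 16.76.
Q̇_max = COP_Carnot × Ẇ = 16.76 × 1880 W = 31510 W.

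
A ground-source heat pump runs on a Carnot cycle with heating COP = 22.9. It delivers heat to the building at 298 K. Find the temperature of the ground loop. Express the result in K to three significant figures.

COP_HP = T_H/(T_H − T_C) gives T_H − T_C = T_H/COP.
With T_H = 298.00 K, T_C = 298.00 × (1 − 1/22.9) = 284.99 K.

285 K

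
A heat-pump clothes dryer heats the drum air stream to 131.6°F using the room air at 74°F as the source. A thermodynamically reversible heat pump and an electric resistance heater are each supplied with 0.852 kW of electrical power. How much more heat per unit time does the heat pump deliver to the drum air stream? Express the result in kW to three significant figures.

In absolute terms T_C = 296.48 K and T_H = 328.48 K, so ΔT = 32.00 K.
COP_Carnot = T_H/ΔT = 328.48/32.00 = 10.27.
The heat pump delivers Q̇_H = COP × Ẇ = 8.746 kW; the resistance heater delivers Ẇ = 0.8520 kW.
Extra = (COP − 1)·Ẇ = 7.894 kW.

7.89 kW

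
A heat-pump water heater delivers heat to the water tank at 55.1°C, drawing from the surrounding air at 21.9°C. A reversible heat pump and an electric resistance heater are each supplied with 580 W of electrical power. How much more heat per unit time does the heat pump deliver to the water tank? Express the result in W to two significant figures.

5200 W

In absolute terms T_C = 295.05 K and T_H = 328.25 K, so ΔT = 33.20 K.
COP_Carnot = T_H/ΔT = 328.25/33.20 = 9.887.
The heat pump delivers Q̇_H = COP × Ẇ = 5734 W; the resistance heater delivers Ẇ = 580.0 W.
Extra = (COP − 1)·Ẇ = 5154 W.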